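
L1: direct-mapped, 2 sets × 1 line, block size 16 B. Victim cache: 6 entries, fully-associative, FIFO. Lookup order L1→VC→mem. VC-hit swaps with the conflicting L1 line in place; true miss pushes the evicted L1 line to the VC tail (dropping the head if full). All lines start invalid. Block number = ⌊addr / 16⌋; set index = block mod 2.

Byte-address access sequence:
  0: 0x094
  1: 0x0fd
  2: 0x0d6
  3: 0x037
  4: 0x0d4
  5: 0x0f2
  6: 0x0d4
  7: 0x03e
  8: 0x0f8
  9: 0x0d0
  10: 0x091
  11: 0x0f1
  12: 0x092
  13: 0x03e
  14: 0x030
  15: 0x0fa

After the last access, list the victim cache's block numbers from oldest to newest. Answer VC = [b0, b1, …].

VC = [13, 9, 3]

  [0] addr=0x94 blk=9 s=1: MISS | VC []
  [1] addr=0xfd blk=15 s=1: MISS | VC [9]
  [2] addr=0xd6 blk=13 s=1: MISS | VC [9, 15]
  [3] addr=0x37 blk=3 s=1: MISS | VC [9, 15, 13]
  [4] addr=0xd4 blk=13 s=1: VC-HIT | VC [9, 15, 3]
  [5] addr=0xf2 blk=15 s=1: VC-HIT | VC [9, 13, 3]
  [6] addr=0xd4 blk=13 s=1: VC-HIT | VC [9, 15, 3]
  [7] addr=0x3e blk=3 s=1: VC-HIT | VC [9, 15, 13]
  [8] addr=0xf8 blk=15 s=1: VC-HIT | VC [9, 3, 13]
  [9] addr=0xd0 blk=13 s=1: VC-HIT | VC [9, 3, 15]
  [10] addr=0x91 blk=9 s=1: VC-HIT | VC [13, 3, 15]
  [11] addr=0xf1 blk=15 s=1: VC-HIT | VC [13, 3, 9]
  [12] addr=0x92 blk=9 s=1: VC-HIT | VC [13, 3, 15]
  [13] addr=0x3e blk=3 s=1: VC-HIT | VC [13, 9, 15]
  [14] addr=0x30 blk=3 s=1: L1-HIT | VC [13, 9, 15]
  [15] addr=0xfa blk=15 s=1: VC-HIT | VC [13, 9, 3]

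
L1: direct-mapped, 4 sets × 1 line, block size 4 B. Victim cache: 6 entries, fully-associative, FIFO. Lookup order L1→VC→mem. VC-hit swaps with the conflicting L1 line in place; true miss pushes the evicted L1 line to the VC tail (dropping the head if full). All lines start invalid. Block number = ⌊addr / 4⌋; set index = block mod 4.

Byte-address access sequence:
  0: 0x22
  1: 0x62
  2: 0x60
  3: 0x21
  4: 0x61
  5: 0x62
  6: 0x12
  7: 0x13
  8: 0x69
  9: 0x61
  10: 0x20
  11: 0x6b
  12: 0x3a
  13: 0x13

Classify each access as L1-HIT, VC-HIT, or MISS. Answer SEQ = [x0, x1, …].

0: 0x22 (blk 8, set 0) → MISS  vc=[]
1: 0x62 (blk 24, set 0) → MISS  vc=[8]
2: 0x60 (blk 24, set 0) → L1-HIT  vc=[8]
3: 0x21 (blk 8, set 0) → VC-HIT  vc=[24]
4: 0x61 (blk 24, set 0) → VC-HIT  vc=[8]
5: 0x62 (blk 24, set 0) → L1-HIT  vc=[8]
6: 0x12 (blk 4, set 0) → MISS  vc=[8, 24]
7: 0x13 (blk 4, set 0) → L1-HIT  vc=[8, 24]
8: 0x69 (blk 26, set 2) → MISS  vc=[8, 24]
9: 0x61 (blk 24, set 0) → VC-HIT  vc=[8, 4]
10: 0x20 (blk 8, set 0) → VC-HIT  vc=[24, 4]
11: 0x6b (blk 26, set 2) → L1-HIT  vc=[24, 4]
12: 0x3a (blk 14, set 2) → MISS  vc=[24, 4, 26]
13: 0x13 (blk 4, set 0) → VC-HIT  vc=[24, 8, 26]

SEQ = [MISS, MISS, L1-HIT, VC-HIT, VC-HIT, L1-HIT, MISS, L1-HIT, MISS, VC-HIT, VC-HIT, L1-HIT, MISS, VC-HIT]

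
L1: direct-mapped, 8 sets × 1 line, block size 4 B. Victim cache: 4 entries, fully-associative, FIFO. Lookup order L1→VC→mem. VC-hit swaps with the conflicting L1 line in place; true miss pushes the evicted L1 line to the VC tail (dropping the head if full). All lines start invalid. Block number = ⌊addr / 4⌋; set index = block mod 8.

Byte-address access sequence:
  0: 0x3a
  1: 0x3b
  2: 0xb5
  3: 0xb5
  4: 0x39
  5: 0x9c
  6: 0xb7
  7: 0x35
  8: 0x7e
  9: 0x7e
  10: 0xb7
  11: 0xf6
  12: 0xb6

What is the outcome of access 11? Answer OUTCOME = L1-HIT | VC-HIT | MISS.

#0 0x3a→b14/s6 MISS; vc=[]
#1 0x3b→b14/s6 L1-HIT; vc=[]
#2 0xb5→b45/s5 MISS; vc=[]
#3 0xb5→b45/s5 L1-HIT; vc=[]
#4 0x39→b14/s6 L1-HIT; vc=[]
#5 0x9c→b39/s7 MISS; vc=[]
#6 0xb7→b45/s5 L1-HIT; vc=[]
#7 0x35→b13/s5 MISS; vc=[45]
#8 0x7e→b31/s7 MISS; vc=[45,39]
#9 0x7e→b31/s7 L1-HIT; vc=[45,39]
#10 0xb7→b45/s5 VC-HIT; vc=[13,39]
#11 0xf6→b61/s5 MISS; vc=[13,39,45]
#12 0xb6→b45/s5 VC-HIT; vc=[13,39,61]

OUTCOME = MISS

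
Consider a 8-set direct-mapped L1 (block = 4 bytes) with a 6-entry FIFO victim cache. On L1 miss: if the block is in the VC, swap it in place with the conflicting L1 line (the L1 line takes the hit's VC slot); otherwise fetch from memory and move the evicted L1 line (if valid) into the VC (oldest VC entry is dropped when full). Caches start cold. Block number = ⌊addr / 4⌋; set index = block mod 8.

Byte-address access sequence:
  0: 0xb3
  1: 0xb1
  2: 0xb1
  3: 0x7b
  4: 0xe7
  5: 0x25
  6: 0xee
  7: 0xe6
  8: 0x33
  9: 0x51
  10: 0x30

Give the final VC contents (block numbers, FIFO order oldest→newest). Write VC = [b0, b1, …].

0: 0xb3 (blk 44, set 4) → MISS  vc=[]
1: 0xb1 (blk 44, set 4) → L1-HIT  vc=[]
2: 0xb1 (blk 44, set 4) → L1-HIT  vc=[]
3: 0x7b (blk 30, set 6) → MISS  vc=[]
4: 0xe7 (blk 57, set 1) → MISS  vc=[]
5: 0x25 (blk 9, set 1) → MISS  vc=[57]
6: 0xee (blk 59, set 3) → MISS  vc=[57]
7: 0xe6 (blk 57, set 1) → VC-HIT  vc=[9]
8: 0x33 (blk 12, set 4) → MISS  vc=[9, 44]
9: 0x51 (blk 20, set 4) → MISS  vc=[9, 44, 12]
10: 0x30 (blk 12, set 4) → VC-HIT  vc=[9, 44, 20]

VC = [9, 44, 20]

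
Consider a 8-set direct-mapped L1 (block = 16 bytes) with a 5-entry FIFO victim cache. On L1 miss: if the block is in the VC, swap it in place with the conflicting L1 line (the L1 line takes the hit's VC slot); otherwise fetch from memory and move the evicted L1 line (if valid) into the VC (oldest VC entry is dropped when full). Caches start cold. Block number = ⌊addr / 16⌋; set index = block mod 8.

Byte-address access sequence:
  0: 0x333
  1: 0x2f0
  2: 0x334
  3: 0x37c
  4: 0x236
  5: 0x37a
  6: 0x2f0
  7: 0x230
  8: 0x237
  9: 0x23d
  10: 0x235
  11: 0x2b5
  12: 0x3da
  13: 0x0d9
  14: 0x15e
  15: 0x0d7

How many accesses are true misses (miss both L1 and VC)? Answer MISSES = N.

MISSES = 8

#0 0x333→b51/s3 MISS; vc=[]
#1 0x2f0→b47/s7 MISS; vc=[]
#2 0x334→b51/s3 L1-HIT; vc=[]
#3 0x37c→b55/s7 MISS; vc=[47]
#4 0x236→b35/s3 MISS; vc=[47,51]
#5 0x37a→b55/s7 L1-HIT; vc=[47,51]
#6 0x2f0→b47/s7 VC-HIT; vc=[55,51]
#7 0x230→b35/s3 L1-HIT; vc=[55,51]
#8 0x237→b35/s3 L1-HIT; vc=[55,51]
#9 0x23d→b35/s3 L1-HIT; vc=[55,51]
#10 0x235→b35/s3 L1-HIT; vc=[55,51]
#11 0x2b5→b43/s3 MISS; vc=[55,51,35]
#12 0x3da→b61/s5 MISS; vc=[55,51,35]
#13 0xd9→b13/s5 MISS; vc=[55,51,35,61]
#14 0x15e→b21/s5 MISS; vc=[55,51,35,61,13]
#15 0xd7→b13/s5 VC-HIT; vc=[55,51,35,61,21]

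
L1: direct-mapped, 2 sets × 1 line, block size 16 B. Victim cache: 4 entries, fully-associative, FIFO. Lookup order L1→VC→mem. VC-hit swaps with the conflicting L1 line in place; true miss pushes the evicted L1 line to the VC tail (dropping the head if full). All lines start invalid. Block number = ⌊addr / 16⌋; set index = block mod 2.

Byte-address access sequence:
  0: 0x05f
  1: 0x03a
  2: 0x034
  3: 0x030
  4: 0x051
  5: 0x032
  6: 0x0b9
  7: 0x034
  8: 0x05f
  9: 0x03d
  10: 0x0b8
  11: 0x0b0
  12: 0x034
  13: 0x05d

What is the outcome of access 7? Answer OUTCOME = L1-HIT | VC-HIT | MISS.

OUTCOME = VC-HIT

0: 0x5f (blk 5, set 1) → MISS  vc=[]
1: 0x3a (blk 3, set 1) → MISS  vc=[5]
2: 0x34 (blk 3, set 1) → L1-HIT  vc=[5]
3: 0x30 (blk 3, set 1) → L1-HIT  vc=[5]
4: 0x51 (blk 5, set 1) → VC-HIT  vc=[3]
5: 0x32 (blk 3, set 1) → VC-HIT  vc=[5]
6: 0xb9 (blk 11, set 1) → MISS  vc=[5, 3]
7: 0x34 (blk 3, set 1) → VC-HIT  vc=[5, 11]
8: 0x5f (blk 5, set 1) → VC-HIT  vc=[3, 11]
9: 0x3d (blk 3, set 1) → VC-HIT  vc=[5, 11]
10: 0xb8 (blk 11, set 1) → VC-HIT  vc=[5, 3]
11: 0xb0 (blk 11, set 1) → L1-HIT  vc=[5, 3]
12: 0x34 (blk 3, set 1) → VC-HIT  vc=[5, 11]
13: 0x5d (blk 5, set 1) → VC-HIT  vc=[3, 11]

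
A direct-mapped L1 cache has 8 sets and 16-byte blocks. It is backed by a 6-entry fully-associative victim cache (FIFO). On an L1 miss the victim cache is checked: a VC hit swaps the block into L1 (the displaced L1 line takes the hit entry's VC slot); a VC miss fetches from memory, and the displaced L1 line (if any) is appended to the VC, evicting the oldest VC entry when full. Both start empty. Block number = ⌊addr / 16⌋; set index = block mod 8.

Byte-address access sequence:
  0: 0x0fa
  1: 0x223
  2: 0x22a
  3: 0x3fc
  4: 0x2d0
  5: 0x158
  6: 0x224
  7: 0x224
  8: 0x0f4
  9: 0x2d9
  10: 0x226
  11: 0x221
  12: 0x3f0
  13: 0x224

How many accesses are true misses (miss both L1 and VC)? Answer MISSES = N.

#0 0xfa→b15/s7 MISS; vc=[]
#1 0x223→b34/s2 MISS; vc=[]
#2 0x22a→b34/s2 L1-HIT; vc=[]
#3 0x3fc→b63/s7 MISS; vc=[15]
#4 0x2d0→b45/s5 MISS; vc=[15]
#5 0x158→b21/s5 MISS; vc=[15,45]
#6 0x224→b34/s2 L1-HIT; vc=[15,45]
#7 0x224→b34/s2 L1-HIT; vc=[15,45]
#8 0xf4→b15/s7 VC-HIT; vc=[63,45]
#9 0x2d9→b45/s5 VC-HIT; vc=[63,21]
#10 0x226→b34/s2 L1-HIT; vc=[63,21]
#11 0x221→b34/s2 L1-HIT; vc=[63,21]
#12 0x3f0→b63/s7 VC-HIT; vc=[15,21]
#13 0x224→b34/s2 L1-HIT; vc=[15,21]

MISSES = 5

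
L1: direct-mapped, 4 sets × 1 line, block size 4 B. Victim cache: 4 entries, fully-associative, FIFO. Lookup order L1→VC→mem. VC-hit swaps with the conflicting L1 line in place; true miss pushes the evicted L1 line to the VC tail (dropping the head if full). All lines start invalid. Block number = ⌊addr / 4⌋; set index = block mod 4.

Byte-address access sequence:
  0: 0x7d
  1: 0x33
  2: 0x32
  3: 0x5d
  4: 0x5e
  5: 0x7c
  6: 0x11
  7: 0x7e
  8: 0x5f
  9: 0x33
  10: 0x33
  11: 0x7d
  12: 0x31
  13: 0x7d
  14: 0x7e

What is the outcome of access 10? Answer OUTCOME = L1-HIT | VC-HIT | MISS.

OUTCOME = L1-HIT

#0 0x7d→b31/s3 MISS; vc=[]
#1 0x33→b12/s0 MISS; vc=[]
#2 0x32→b12/s0 L1-HIT; vc=[]
#3 0x5d→b23/s3 MISS; vc=[31]
#4 0x5e→b23/s3 L1-HIT; vc=[31]
#5 0x7c→b31/s3 VC-HIT; vc=[23]
#6 0x11→b4/s0 MISS; vc=[23,12]
#7 0x7e→b31/s3 L1-HIT; vc=[23,12]
#8 0x5f→b23/s3 VC-HIT; vc=[31,12]
#9 0x33→b12/s0 VC-HIT; vc=[31,4]
#10 0x33→b12/s0 L1-HIT; vc=[31,4]
#11 0x7d→b31/s3 VC-HIT; vc=[23,4]
#12 0x31→b12/s0 L1-HIT; vc=[23,4]
#13 0x7d→b31/s3 L1-HIT; vc=[23,4]
#14 0x7e→b31/s3 L1-HIT; vc=[23,4]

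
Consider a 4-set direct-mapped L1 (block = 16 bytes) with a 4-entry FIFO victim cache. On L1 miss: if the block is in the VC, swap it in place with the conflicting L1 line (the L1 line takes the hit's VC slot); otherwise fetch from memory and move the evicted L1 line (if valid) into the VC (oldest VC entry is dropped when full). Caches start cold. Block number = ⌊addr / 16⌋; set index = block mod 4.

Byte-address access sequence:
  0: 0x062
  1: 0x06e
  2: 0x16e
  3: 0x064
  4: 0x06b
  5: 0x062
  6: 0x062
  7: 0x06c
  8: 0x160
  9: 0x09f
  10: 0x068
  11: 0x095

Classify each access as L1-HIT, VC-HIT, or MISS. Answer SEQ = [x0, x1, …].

#0 0x62→b6/s2 MISS; vc=[]
#1 0x6e→b6/s2 L1-HIT; vc=[]
#2 0x16e→b22/s2 MISS; vc=[6]
#3 0x64→b6/s2 VC-HIT; vc=[22]
#4 0x6b→b6/s2 L1-HIT; vc=[22]
#5 0x62→b6/s2 L1-HIT; vc=[22]
#6 0x62→b6/s2 L1-HIT; vc=[22]
#7 0x6c→b6/s2 L1-HIT; vc=[22]
#8 0x160→b22/s2 VC-HIT; vc=[6]
#9 0x9f→b9/s1 MISS; vc=[6]
#10 0x68→b6/s2 VC-HIT; vc=[22]
#11 0x95→b9/s1 L1-HIT; vc=[22]

SEQ = [MISS, L1-HIT, MISS, VC-HIT, L1-HIT, L1-HIT, L1-HIT, L1-HIT, VC-HIT, MISS, VC-HIT, L1-HIT]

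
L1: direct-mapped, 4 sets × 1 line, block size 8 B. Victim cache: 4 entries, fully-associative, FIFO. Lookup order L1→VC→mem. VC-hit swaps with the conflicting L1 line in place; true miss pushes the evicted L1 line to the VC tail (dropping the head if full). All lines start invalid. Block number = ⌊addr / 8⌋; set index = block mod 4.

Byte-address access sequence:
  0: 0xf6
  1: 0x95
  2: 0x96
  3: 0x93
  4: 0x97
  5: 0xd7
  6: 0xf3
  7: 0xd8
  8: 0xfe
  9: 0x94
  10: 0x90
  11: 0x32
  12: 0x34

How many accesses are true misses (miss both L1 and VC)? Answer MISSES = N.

MISSES = 6

#0 0xf6→b30/s2 MISS; vc=[]
#1 0x95→b18/s2 MISS; vc=[30]
#2 0x96→b18/s2 L1-HIT; vc=[30]
#3 0x93→b18/s2 L1-HIT; vc=[30]
#4 0x97→b18/s2 L1-HIT; vc=[30]
#5 0xd7→b26/s2 MISS; vc=[30,18]
#6 0xf3→b30/s2 VC-HIT; vc=[26,18]
#7 0xd8→b27/s3 MISS; vc=[26,18]
#8 0xfe→b31/s3 MISS; vc=[26,18,27]
#9 0x94→b18/s2 VC-HIT; vc=[26,30,27]
#10 0x90→b18/s2 L1-HIT; vc=[26,30,27]
#11 0x32→b6/s2 MISS; vc=[26,30,27,18]
#12 0x34→b6/s2 L1-HIT; vc=[26,30,27,18]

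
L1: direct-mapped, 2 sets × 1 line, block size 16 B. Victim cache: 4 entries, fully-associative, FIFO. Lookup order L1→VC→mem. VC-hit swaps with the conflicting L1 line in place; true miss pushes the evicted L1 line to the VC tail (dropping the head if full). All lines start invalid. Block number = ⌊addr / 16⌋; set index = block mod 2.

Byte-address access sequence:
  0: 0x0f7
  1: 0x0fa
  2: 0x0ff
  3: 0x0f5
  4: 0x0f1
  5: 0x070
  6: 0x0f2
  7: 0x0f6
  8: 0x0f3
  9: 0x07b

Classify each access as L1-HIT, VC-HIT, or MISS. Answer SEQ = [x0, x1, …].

SEQ = [MISS, L1-HIT, L1-HIT, L1-HIT, L1-HIT, MISS, VC-HIT, L1-HIT, L1-HIT, VC-HIT]

  [0] addr=0xf7 blk=15 s=1: MISS | VC []
  [1] addr=0xfa blk=15 s=1: L1-HIT | VC []
  [2] addr=0xff blk=15 s=1: L1-HIT | VC []
  [3] addr=0xf5 blk=15 s=1: L1-HIT | VC []
  [4] addr=0xf1 blk=15 s=1: L1-HIT | VC []
  [5] addr=0x70 blk=7 s=1: MISS | VC [15]
  [6] addr=0xf2 blk=15 s=1: VC-HIT | VC [7]
  [7] addr=0xf6 blk=15 s=1: L1-HIT | VC [7]
  [8] addr=0xf3 blk=15 s=1: L1-HIT | VC [7]
  [9] addr=0x7b blk=7 s=1: VC-HIT | VC [15]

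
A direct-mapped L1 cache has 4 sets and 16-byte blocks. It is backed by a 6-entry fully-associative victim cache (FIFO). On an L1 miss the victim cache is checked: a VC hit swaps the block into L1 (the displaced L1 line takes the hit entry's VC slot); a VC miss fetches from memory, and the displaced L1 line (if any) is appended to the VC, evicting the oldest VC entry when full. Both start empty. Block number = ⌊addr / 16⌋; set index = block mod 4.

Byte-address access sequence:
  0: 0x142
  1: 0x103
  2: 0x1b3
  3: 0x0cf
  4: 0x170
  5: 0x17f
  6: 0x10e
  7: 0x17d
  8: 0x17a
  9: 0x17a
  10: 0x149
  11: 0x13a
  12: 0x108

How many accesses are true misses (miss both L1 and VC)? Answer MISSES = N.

  [0] addr=0x142 blk=20 s=0: MISS | VC []
  [1] addr=0x103 blk=16 s=0: MISS | VC [20]
  [2] addr=0x1b3 blk=27 s=3: MISS | VC [20]
  [3] addr=0xcf blk=12 s=0: MISS | VC [20, 16]
  [4] addr=0x170 blk=23 s=3: MISS | VC [20, 16, 27]
  [5] addr=0x17f blk=23 s=3: L1-HIT | VC [20, 16, 27]
  [6] addr=0x10e blk=16 s=0: VC-HIT | VC [20, 12, 27]
  [7] addr=0x17d blk=23 s=3: L1-HIT | VC [20, 12, 27]
  [8] addr=0x17a blk=23 s=3: L1-HIT | VC [20, 12, 27]
  [9] addr=0x17a blk=23 s=3: L1-HIT | VC [20, 12, 27]
  [10] addr=0x149 blk=20 s=0: VC-HIT | VC [16, 12, 27]
  [11] addr=0x13a blk=19 s=3: MISS | VC [16, 12, 27, 23]
  [12] addr=0x108 blk=16 s=0: VC-HIT | VC [20, 12, 27, 23]

MISSES = 6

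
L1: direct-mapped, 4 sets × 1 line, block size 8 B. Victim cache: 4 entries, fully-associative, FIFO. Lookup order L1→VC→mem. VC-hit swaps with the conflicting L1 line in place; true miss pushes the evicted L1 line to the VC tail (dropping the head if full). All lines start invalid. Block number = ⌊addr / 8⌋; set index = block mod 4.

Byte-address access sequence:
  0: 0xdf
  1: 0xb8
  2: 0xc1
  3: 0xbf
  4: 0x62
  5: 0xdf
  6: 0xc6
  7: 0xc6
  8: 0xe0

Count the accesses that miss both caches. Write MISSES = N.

  [0] addr=0xdf blk=27 s=3: MISS | VC []
  [1] addr=0xb8 blk=23 s=3: MISS | VC [27]
  [2] addr=0xc1 blk=24 s=0: MISS | VC [27]
  [3] addr=0xbf blk=23 s=3: L1-HIT | VC [27]
  [4] addr=0x62 blk=12 s=0: MISS | VC [27, 24]
  [5] addr=0xdf blk=27 s=3: VC-HIT | VC [23, 24]
  [6] addr=0xc6 blk=24 s=0: VC-HIT | VC [23, 12]
  [7] addr=0xc6 blk=24 s=0: L1-HIT | VC [23, 12]
  [8] addr=0xe0 blk=28 s=0: MISS | VC [23, 12, 24]

MISSES = 5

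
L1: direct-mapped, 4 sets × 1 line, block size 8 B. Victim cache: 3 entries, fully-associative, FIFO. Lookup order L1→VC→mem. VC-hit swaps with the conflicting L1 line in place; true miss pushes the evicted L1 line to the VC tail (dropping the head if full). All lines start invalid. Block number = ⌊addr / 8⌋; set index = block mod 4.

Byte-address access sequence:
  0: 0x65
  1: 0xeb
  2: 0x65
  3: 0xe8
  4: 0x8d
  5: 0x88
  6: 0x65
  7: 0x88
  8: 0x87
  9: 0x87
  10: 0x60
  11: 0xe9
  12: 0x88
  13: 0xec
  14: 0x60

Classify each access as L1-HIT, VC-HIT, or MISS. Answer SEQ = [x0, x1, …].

0: 0x65 (blk 12, set 0) → MISS  vc=[]
1: 0xeb (blk 29, set 1) → MISS  vc=[]
2: 0x65 (blk 12, set 0) → L1-HIT  vc=[]
3: 0xe8 (blk 29, set 1) → L1-HIT  vc=[]
4: 0x8d (blk 17, set 1) → MISS  vc=[29]
5: 0x88 (blk 17, set 1) → L1-HIT  vc=[29]
6: 0x65 (blk 12, set 0) → L1-HIT  vc=[29]
7: 0x88 (blk 17, set 1) → L1-HIT  vc=[29]
8: 0x87 (blk 16, set 0) → MISS  vc=[29, 12]
9: 0x87 (blk 16, set 0) → L1-HIT  vc=[29, 12]
10: 0x60 (blk 12, set 0) → VC-HIT  vc=[29, 16]
11: 0xe9 (blk 29, set 1) → VC-HIT  vc=[17, 16]
12: 0x88 (blk 17, set 1) → VC-HIT  vc=[29, 16]
13: 0xec (blk 29, set 1) → VC-HIT  vc=[17, 16]
14: 0x60 (blk 12, set 0) → L1-HIT  vc=[17, 16]

SEQ = [MISS, MISS, L1-HIT, L1-HIT, MISS, L1-HIT, L1-HIT, L1-HIT, MISS, L1-HIT, VC-HIT, VC-HIT, VC-HIT, VC-HIT, L1-HIT]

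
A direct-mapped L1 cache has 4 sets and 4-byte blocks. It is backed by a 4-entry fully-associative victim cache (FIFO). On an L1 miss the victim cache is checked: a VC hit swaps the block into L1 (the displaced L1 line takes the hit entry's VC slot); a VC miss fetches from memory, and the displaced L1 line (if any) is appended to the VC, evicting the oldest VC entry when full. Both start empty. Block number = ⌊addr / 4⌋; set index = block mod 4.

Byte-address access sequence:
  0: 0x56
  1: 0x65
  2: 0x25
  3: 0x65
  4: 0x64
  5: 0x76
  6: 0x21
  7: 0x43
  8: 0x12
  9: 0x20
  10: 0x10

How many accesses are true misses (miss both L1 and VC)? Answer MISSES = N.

MISSES = 7

0: 0x56 (blk 21, set 1) → MISS  vc=[]
1: 0x65 (blk 25, set 1) → MISS  vc=[21]
2: 0x25 (blk 9, set 1) → MISS  vc=[21, 25]
3: 0x65 (blk 25, set 1) → VC-HIT  vc=[21, 9]
4: 0x64 (blk 25, set 1) → L1-HIT  vc=[21, 9]
5: 0x76 (blk 29, set 1) → MISS  vc=[21, 9, 25]
6: 0x21 (blk 8, set 0) → MISS  vc=[21, 9, 25]
7: 0x43 (blk 16, set 0) → MISS  vc=[21, 9, 25, 8]
8: 0x12 (blk 4, set 0) → MISS  vc=[9, 25, 8, 16]
9: 0x20 (blk 8, set 0) → VC-HIT  vc=[9, 25, 4, 16]
10: 0x10 (blk 4, set 0) → VC-HIT  vc=[9, 25, 8, 16]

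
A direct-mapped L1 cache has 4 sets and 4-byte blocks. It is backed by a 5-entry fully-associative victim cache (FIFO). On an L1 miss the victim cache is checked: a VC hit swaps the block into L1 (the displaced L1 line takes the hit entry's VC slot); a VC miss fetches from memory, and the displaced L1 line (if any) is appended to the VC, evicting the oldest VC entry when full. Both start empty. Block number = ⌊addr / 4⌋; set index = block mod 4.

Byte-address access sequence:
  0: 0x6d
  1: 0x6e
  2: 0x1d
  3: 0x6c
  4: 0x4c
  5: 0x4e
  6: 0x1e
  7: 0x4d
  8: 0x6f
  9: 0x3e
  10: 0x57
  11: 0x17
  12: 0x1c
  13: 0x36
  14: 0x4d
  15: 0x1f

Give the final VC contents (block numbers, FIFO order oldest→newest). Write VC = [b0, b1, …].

VC = [15, 19, 27, 21, 5]

  [0] addr=0x6d blk=27 s=3: MISS | VC []
  [1] addr=0x6e blk=27 s=3: L1-HIT | VC []
  [2] addr=0x1d blk=7 s=3: MISS | VC [27]
  [3] addr=0x6c blk=27 s=3: VC-HIT | VC [7]
  [4] addr=0x4c blk=19 s=3: MISS | VC [7, 27]
  [5] addr=0x4e blk=19 s=3: L1-HIT | VC [7, 27]
  [6] addr=0x1e blk=7 s=3: VC-HIT | VC [19, 27]
  [7] addr=0x4d blk=19 s=3: VC-HIT | VC [7, 27]
  [8] addr=0x6f blk=27 s=3: VC-HIT | VC [7, 19]
  [9] addr=0x3e blk=15 s=3: MISS | VC [7, 19, 27]
  [10] addr=0x57 blk=21 s=1: MISS | VC [7, 19, 27]
  [11] addr=0x17 blk=5 s=1: MISS | VC [7, 19, 27, 21]
  [12] addr=0x1c blk=7 s=3: VC-HIT | VC [15, 19, 27, 21]
  [13] addr=0x36 blk=13 s=1: MISS | VC [15, 19, 27, 21, 5]
  [14] addr=0x4d blk=19 s=3: VC-HIT | VC [15, 7, 27, 21, 5]
  [15] addr=0x1f blk=7 s=3: VC-HIT | VC [15, 19, 27, 21, 5]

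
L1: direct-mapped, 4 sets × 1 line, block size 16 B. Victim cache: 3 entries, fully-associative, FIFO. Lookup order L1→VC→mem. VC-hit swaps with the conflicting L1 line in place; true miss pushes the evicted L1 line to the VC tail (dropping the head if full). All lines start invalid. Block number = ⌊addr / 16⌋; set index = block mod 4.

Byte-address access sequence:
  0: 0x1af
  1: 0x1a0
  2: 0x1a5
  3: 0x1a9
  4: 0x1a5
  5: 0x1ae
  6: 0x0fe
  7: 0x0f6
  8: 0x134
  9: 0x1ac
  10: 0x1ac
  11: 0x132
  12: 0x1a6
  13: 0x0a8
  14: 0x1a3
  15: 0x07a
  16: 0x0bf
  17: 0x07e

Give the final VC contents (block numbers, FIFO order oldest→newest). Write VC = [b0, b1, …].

0: 0x1af (blk 26, set 2) → MISS  vc=[]
1: 0x1a0 (blk 26, set 2) → L1-HIT  vc=[]
2: 0x1a5 (blk 26, set 2) → L1-HIT  vc=[]
3: 0x1a9 (blk 26, set 2) → L1-HIT  vc=[]
4: 0x1a5 (blk 26, set 2) → L1-HIT  vc=[]
5: 0x1ae (blk 26, set 2) → L1-HIT  vc=[]
6: 0xfe (blk 15, set 3) → MISS  vc=[]
7: 0xf6 (blk 15, set 3) → L1-HIT  vc=[]
8: 0x134 (blk 19, set 3) → MISS  vc=[15]
9: 0x1ac (blk 26, set 2) → L1-HIT  vc=[15]
10: 0x1ac (blk 26, set 2) → L1-HIT  vc=[15]
11: 0x132 (blk 19, set 3) → L1-HIT  vc=[15]
12: 0x1a6 (blk 26, set 2) → L1-HIT  vc=[15]
13: 0xa8 (blk 10, set 2) → MISS  vc=[15, 26]
14: 0x1a3 (blk 26, set 2) → VC-HIT  vc=[15, 10]
15: 0x7a (blk 7, set 3) → MISS  vc=[15, 10, 19]
16: 0xbf (blk 11, set 3) → MISS  vc=[10, 19, 7]
17: 0x7e (blk 7, set 3) → VC-HIT  vc=[10, 19, 11]

VC = [10, 19, 11]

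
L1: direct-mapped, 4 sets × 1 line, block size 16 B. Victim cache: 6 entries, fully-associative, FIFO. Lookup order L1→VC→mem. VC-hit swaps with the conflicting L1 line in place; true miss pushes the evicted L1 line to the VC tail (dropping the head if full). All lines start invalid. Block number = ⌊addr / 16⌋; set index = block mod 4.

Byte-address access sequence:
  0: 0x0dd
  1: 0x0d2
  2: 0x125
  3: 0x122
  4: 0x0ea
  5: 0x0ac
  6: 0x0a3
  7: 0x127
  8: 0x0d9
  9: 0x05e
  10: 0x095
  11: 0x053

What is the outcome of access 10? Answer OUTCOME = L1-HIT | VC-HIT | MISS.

0: 0xdd (blk 13, set 1) → MISS  vc=[]
1: 0xd2 (blk 13, set 1) → L1-HIT  vc=[]
2: 0x125 (blk 18, set 2) → MISS  vc=[]
3: 0x122 (blk 18, set 2) → L1-HIT  vc=[]
4: 0xea (blk 14, set 2) → MISS  vc=[18]
5: 0xac (blk 10, set 2) → MISS  vc=[18, 14]
6: 0xa3 (blk 10, set 2) → L1-HIT  vc=[18, 14]
7: 0x127 (blk 18, set 2) → VC-HIT  vc=[10, 14]
8: 0xd9 (blk 13, set 1) → L1-HIT  vc=[10, 14]
9: 0x5e (blk 5, set 1) → MISS  vc=[10, 14, 13]
10: 0x95 (blk 9, set 1) → MISS  vc=[10, 14, 13, 5]
11: 0x53 (blk 5, set 1) → VC-HIT  vc=[10, 14, 13, 9]

OUTCOME = MISS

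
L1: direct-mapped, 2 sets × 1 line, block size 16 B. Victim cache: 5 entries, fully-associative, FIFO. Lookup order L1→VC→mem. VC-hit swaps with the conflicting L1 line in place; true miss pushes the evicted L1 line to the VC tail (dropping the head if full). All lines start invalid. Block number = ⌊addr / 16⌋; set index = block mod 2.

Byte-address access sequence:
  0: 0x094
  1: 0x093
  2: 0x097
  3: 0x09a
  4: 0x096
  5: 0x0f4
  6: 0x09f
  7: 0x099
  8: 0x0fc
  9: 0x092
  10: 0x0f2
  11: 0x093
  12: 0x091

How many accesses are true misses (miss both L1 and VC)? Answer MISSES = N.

MISSES = 2

#0 0x94→b9/s1 MISS; vc=[]
#1 0x93→b9/s1 L1-HIT; vc=[]
#2 0x97→b9/s1 L1-HIT; vc=[]
#3 0x9a→b9/s1 L1-HIT; vc=[]
#4 0x96→b9/s1 L1-HIT; vc=[]
#5 0xf4→b15/s1 MISS; vc=[9]
#6 0x9f→b9/s1 VC-HIT; vc=[15]
#7 0x99→b9/s1 L1-HIT; vc=[15]
#8 0xfc→b15/s1 VC-HIT; vc=[9]
#9 0x92→b9/s1 VC-HIT; vc=[15]
#10 0xf2→b15/s1 VC-HIT; vc=[9]
#11 0x93→b9/s1 VC-HIT; vc=[15]
#12 0x91→b9/s1 L1-HIT; vc=[15]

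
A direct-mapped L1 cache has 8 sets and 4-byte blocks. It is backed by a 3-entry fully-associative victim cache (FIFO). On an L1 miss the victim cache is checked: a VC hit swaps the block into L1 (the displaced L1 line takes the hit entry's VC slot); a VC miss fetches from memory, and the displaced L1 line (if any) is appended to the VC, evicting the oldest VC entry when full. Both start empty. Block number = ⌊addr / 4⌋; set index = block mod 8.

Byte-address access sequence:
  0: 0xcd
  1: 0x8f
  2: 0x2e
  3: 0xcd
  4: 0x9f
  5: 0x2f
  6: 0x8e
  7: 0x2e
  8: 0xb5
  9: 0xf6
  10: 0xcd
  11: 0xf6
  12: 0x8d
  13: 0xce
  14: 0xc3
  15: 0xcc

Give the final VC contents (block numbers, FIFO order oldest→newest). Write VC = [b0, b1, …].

VC = [11, 35, 45]

  [0] addr=0xcd blk=51 s=3: MISS | VC []
  [1] addr=0x8f blk=35 s=3: MISS | VC [51]
  [2] addr=0x2e blk=11 s=3: MISS | VC [51, 35]
  [3] addr=0xcd blk=51 s=3: VC-HIT | VC [11, 35]
  [4] addr=0x9f blk=39 s=7: MISS | VC [11, 35]
  [5] addr=0x2f blk=11 s=3: VC-HIT | VC [51, 35]
  [6] addr=0x8e blk=35 s=3: VC-HIT | VC [51, 11]
  [7] addr=0x2e blk=11 s=3: VC-HIT | VC [51, 35]
  [8] addr=0xb5 blk=45 s=5: MISS | VC [51, 35]
  [9] addr=0xf6 blk=61 s=5: MISS | VC [51, 35, 45]
  [10] addr=0xcd blk=51 s=3: VC-HIT | VC [11, 35, 45]
  [11] addr=0xf6 blk=61 s=5: L1-HIT | VC [11, 35, 45]
  [12] addr=0x8d blk=35 s=3: VC-HIT | VC [11, 51, 45]
  [13] addr=0xce blk=51 s=3: VC-HIT | VC [11, 35, 45]
  [14] addr=0xc3 blk=48 s=0: MISS | VC [11, 35, 45]
  [15] addr=0xcc blk=51 s=3: L1-HIT | VC [11, 35, 45]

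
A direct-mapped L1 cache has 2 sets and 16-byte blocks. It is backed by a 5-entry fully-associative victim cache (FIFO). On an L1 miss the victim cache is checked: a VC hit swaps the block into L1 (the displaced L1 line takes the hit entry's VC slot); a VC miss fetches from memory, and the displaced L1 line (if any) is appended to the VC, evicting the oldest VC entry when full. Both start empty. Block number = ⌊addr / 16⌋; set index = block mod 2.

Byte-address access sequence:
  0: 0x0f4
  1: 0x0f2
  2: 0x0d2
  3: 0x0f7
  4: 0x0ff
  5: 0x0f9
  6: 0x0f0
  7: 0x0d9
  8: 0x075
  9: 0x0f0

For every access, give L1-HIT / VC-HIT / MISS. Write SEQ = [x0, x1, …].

  [0] addr=0xf4 blk=15 s=1: MISS | VC []
  [1] addr=0xf2 blk=15 s=1: L1-HIT | VC []
  [2] addr=0xd2 blk=13 s=1: MISS | VC [15]
  [3] addr=0xf7 blk=15 s=1: VC-HIT | VC [13]
  [4] addr=0xff blk=15 s=1: L1-HIT | VC [13]
  [5] addr=0xf9 blk=15 s=1: L1-HIT | VC [13]
  [6] addr=0xf0 blk=15 s=1: L1-HIT | VC [13]
  [7] addr=0xd9 blk=13 s=1: VC-HIT | VC [15]
  [8] addr=0x75 blk=7 s=1: MISS | VC [15, 13]
  [9] addr=0xf0 blk=15 s=1: VC-HIT | VC [7, 13]

SEQ = [MISS, L1-HIT, MISS, VC-HIT, L1-HIT, L1-HIT, L1-HIT, VC-HIT, MISS, VC-HIT]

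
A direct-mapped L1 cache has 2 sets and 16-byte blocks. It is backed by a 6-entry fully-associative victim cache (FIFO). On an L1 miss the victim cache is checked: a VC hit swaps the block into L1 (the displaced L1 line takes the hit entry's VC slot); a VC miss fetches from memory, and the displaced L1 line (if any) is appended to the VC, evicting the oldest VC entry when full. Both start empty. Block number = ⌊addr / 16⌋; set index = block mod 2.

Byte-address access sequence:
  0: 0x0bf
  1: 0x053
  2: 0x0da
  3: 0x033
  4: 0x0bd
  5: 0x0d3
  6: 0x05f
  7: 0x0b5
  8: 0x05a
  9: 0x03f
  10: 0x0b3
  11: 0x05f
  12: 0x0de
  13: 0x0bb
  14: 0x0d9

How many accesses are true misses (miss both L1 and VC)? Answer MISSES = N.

  [0] addr=0xbf blk=11 s=1: MISS | VC []
  [1] addr=0x53 blk=5 s=1: MISS | VC [11]
  [2] addr=0xda blk=13 s=1: MISS | VC [11, 5]
  [3] addr=0x33 blk=3 s=1: MISS | VC [11, 5, 13]
  [4] addr=0xbd blk=11 s=1: VC-HIT | VC [3, 5, 13]
  [5] addr=0xd3 blk=13 s=1: VC-HIT | VC [3, 5, 11]
  [6] addr=0x5f blk=5 s=1: VC-HIT | VC [3, 13, 11]
  [7] addr=0xb5 blk=11 s=1: VC-HIT | VC [3, 13, 5]
  [8] addr=0x5a blk=5 s=1: VC-HIT | VC [3, 13, 11]
  [9] addr=0x3f blk=3 s=1: VC-HIT | VC [5, 13, 11]
  [10] addr=0xb3 blk=11 s=1: VC-HIT | VC [5, 13, 3]
  [11] addr=0x5f blk=5 s=1: VC-HIT | VC [11, 13, 3]
  [12] addr=0xde blk=13 s=1: VC-HIT | VC [11, 5, 3]
  [13] addr=0xbb blk=11 s=1: VC-HIT | VC [13, 5, 3]
  [14] addr=0xd9 blk=13 s=1: VC-HIT | VC [11, 5, 3]

MISSES = 4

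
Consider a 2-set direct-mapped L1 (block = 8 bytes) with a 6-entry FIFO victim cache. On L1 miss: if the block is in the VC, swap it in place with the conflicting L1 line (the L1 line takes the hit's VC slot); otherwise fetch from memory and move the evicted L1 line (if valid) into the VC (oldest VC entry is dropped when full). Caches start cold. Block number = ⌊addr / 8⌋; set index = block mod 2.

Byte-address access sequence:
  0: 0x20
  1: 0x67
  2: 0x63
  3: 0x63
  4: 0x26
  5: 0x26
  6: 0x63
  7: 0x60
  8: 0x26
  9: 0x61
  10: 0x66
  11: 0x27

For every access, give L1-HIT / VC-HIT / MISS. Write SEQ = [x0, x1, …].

  [0] addr=0x20 blk=4 s=0: MISS | VC []
  [1] addr=0x67 blk=12 s=0: MISS | VC [4]
  [2] addr=0x63 blk=12 s=0: L1-HIT | VC [4]
  [3] addr=0x63 blk=12 s=0: L1-HIT | VC [4]
  [4] addr=0x26 blk=4 s=0: VC-HIT | VC [12]
  [5] addr=0x26 blk=4 s=0: L1-HIT | VC [12]
  [6] addr=0x63 blk=12 s=0: VC-HIT | VC [4]
  [7] addr=0x60 blk=12 s=0: L1-HIT | VC [4]
  [8] addr=0x26 blk=4 s=0: VC-HIT | VC [12]
  [9] addr=0x61 blk=12 s=0: VC-HIT | VC [4]
  [10] addr=0x66 blk=12 s=0: L1-HIT | VC [4]
  [11] addr=0x27 blk=4 s=0: VC-HIT | VC [12]

SEQ = [MISS, MISS, L1-HIT, L1-HIT, VC-HIT, L1-HIT, VC-HIT, L1-HIT, VC-HIT, VC-HIT, L1-HIT, VC-HIT]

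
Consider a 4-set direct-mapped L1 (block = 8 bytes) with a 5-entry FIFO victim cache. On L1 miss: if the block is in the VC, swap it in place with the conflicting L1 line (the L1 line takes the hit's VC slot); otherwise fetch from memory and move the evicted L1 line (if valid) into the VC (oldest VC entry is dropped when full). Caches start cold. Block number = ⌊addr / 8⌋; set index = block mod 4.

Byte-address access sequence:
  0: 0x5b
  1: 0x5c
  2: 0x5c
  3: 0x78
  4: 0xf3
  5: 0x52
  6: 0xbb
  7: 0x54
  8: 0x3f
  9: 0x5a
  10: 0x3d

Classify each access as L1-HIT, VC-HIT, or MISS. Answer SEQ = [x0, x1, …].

SEQ = [MISS, L1-HIT, L1-HIT, MISS, MISS, MISS, MISS, L1-HIT, MISS, VC-HIT, VC-HIT]

0: 0x5b (blk 11, set 3) → MISS  vc=[]
1: 0x5c (blk 11, set 3) → L1-HIT  vc=[]
2: 0x5c (blk 11, set 3) → L1-HIT  vc=[]
3: 0x78 (blk 15, set 3) → MISS  vc=[11]
4: 0xf3 (blk 30, set 2) → MISS  vc=[11]
5: 0x52 (blk 10, set 2) → MISS  vc=[11, 30]
6: 0xbb (blk 23, set 3) → MISS  vc=[11, 30, 15]
7: 0x54 (blk 10, set 2) → L1-HIT  vc=[11, 30, 15]
8: 0x3f (blk 7, set 3) → MISS  vc=[11, 30, 15, 23]
9: 0x5a (blk 11, set 3) → VC-HIT  vc=[7, 30, 15, 23]
10: 0x3d (blk 7, set 3) → VC-HIT  vc=[11, 30, 15, 23]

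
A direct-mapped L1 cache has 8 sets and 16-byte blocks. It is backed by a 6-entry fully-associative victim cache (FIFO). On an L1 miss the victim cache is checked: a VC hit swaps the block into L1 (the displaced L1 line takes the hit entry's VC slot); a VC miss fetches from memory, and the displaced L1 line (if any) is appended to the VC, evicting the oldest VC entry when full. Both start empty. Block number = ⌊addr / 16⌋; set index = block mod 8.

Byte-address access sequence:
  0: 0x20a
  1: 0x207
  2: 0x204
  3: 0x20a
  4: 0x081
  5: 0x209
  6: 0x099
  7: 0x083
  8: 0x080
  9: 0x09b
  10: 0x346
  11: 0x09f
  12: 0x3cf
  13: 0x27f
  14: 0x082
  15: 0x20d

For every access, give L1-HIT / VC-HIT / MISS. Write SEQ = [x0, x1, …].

0: 0x20a (blk 32, set 0) → MISS  vc=[]
1: 0x207 (blk 32, set 0) → L1-HIT  vc=[]
2: 0x204 (blk 32, set 0) → L1-HIT  vc=[]
3: 0x20a (blk 32, set 0) → L1-HIT  vc=[]
4: 0x81 (blk 8, set 0) → MISS  vc=[32]
5: 0x209 (blk 32, set 0) → VC-HIT  vc=[8]
6: 0x99 (blk 9, set 1) → MISS  vc=[8]
7: 0x83 (blk 8, set 0) → VC-HIT  vc=[32]
8: 0x80 (blk 8, set 0) → L1-HIT  vc=[32]
9: 0x9b (blk 9, set 1) → L1-HIT  vc=[32]
10: 0x346 (blk 52, set 4) → MISS  vc=[32]
11: 0x9f (blk 9, set 1) → L1-HIT  vc=[32]
12: 0x3cf (blk 60, set 4) → MISS  vc=[32, 52]
13: 0x27f (blk 39, set 7) → MISS  vc=[32, 52]
14: 0x82 (blk 8, set 0) → L1-HIT  vc=[32, 52]
15: 0x20d (blk 32, set 0) → VC-HIT  vc=[8, 52]

SEQ = [MISS, L1-HIT, L1-HIT, L1-HIT, MISS, VC-HIT, MISS, VC-HIT, L1-HIT, L1-HIT, MISS, L1-HIT, MISS, MISS, L1-HIT, VC-HIT]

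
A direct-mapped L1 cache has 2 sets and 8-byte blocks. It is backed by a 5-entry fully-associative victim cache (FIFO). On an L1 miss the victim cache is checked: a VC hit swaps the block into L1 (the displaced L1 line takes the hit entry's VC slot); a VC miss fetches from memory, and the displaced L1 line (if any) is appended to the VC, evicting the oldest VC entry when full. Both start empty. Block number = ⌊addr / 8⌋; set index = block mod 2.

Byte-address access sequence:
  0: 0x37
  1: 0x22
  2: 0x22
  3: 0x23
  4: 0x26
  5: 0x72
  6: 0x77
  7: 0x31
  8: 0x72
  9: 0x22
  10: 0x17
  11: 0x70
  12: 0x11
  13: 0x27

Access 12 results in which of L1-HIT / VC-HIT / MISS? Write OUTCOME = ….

OUTCOME = VC-HIT

#0 0x37→b6/s0 MISS; vc=[]
#1 0x22→b4/s0 MISS; vc=[6]
#2 0x22→b4/s0 L1-HIT; vc=[6]
#3 0x23→b4/s0 L1-HIT; vc=[6]
#4 0x26→b4/s0 L1-HIT; vc=[6]
#5 0x72→b14/s0 MISS; vc=[6,4]
#6 0x77→b14/s0 L1-HIT; vc=[6,4]
#7 0x31→b6/s0 VC-HIT; vc=[14,4]
#8 0x72→b14/s0 VC-HIT; vc=[6,4]
#9 0x22→b4/s0 VC-HIT; vc=[6,14]
#10 0x17→b2/s0 MISS; vc=[6,14,4]
#11 0x70→b14/s0 VC-HIT; vc=[6,2,4]
#12 0x11→b2/s0 VC-HIT; vc=[6,14,4]
#13 0x27→b4/s0 VC-HIT; vc=[6,14,2]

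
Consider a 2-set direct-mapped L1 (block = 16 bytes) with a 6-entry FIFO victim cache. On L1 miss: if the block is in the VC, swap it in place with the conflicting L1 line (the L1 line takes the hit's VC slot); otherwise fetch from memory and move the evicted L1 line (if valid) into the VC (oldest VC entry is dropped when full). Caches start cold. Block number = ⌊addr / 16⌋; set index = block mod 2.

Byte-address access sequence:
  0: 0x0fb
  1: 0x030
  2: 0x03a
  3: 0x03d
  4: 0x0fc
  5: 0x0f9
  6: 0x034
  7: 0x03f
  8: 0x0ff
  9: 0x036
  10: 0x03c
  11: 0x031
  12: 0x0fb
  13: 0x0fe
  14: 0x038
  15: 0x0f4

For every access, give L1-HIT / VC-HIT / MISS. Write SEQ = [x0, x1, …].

#0 0xfb→b15/s1 MISS; vc=[]
#1 0x30→b3/s1 MISS; vc=[15]
#2 0x3a→b3/s1 L1-HIT; vc=[15]
#3 0x3d→b3/s1 L1-HIT; vc=[15]
#4 0xfc→b15/s1 VC-HIT; vc=[3]
#5 0xf9→b15/s1 L1-HIT; vc=[3]
#6 0x34→b3/s1 VC-HIT; vc=[15]
#7 0x3f→b3/s1 L1-HIT; vc=[15]
#8 0xff→b15/s1 VC-HIT; vc=[3]
#9 0x36→b3/s1 VC-HIT; vc=[15]
#10 0x3c→b3/s1 L1-HIT; vc=[15]
#11 0x31→b3/s1 L1-HIT; vc=[15]
#12 0xfb→b15/s1 VC-HIT; vc=[3]
#13 0xfe→b15/s1 L1-HIT; vc=[3]
#14 0x38→b3/s1 VC-HIT; vc=[15]
#15 0xf4→b15/s1 VC-HIT; vc=[3]

SEQ = [MISS, MISS, L1-HIT, L1-HIT, VC-HIT, L1-HIT, VC-HIT, L1-HIT, VC-HIT, VC-HIT, L1-HIT, L1-HIT, VC-HIT, L1-HIT, VC-HIT, VC-HIT]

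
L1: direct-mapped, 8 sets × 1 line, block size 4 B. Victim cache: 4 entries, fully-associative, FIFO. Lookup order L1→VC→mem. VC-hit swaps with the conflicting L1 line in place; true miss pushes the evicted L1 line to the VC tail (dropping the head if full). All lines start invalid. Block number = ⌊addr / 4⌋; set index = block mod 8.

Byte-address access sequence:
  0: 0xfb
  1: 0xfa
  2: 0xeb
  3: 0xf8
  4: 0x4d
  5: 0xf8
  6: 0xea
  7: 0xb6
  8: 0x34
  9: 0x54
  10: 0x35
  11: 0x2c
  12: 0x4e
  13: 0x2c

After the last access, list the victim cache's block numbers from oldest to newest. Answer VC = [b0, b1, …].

VC = [45, 21, 19]

#0 0xfb→b62/s6 MISS; vc=[]
#1 0xfa→b62/s6 L1-HIT; vc=[]
#2 0xeb→b58/s2 MISS; vc=[]
#3 0xf8→b62/s6 L1-HIT; vc=[]
#4 0x4d→b19/s3 MISS; vc=[]
#5 0xf8→b62/s6 L1-HIT; vc=[]
#6 0xea→b58/s2 L1-HIT; vc=[]
#7 0xb6→b45/s5 MISS; vc=[]
#8 0x34→b13/s5 MISS; vc=[45]
#9 0x54→b21/s5 MISS; vc=[45,13]
#10 0x35→b13/s5 VC-HIT; vc=[45,21]
#11 0x2c→b11/s3 MISS; vc=[45,21,19]
#12 0x4e→b19/s3 VC-HIT; vc=[45,21,11]
#13 0x2c→b11/s3 VC-HIT; vc=[45,21,19]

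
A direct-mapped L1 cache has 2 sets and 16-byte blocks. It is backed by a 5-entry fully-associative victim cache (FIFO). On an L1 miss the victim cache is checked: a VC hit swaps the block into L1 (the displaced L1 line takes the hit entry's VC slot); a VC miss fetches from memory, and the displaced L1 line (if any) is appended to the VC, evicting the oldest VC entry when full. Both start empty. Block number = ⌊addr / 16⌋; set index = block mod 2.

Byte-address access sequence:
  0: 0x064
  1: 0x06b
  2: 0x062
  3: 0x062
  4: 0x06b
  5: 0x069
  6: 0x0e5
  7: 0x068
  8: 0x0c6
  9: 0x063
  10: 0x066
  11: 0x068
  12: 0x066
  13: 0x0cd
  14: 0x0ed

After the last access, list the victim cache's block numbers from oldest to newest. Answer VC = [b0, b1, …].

  [0] addr=0x64 blk=6 s=0: MISS | VC []
  [1] addr=0x6b blk=6 s=0: L1-HIT | VC []
  [2] addr=0x62 blk=6 s=0: L1-HIT | VC []
  [3] addr=0x62 blk=6 s=0: L1-HIT | VC []
  [4] addr=0x6b blk=6 s=0: L1-HIT | VC []
  [5] addr=0x69 blk=6 s=0: L1-HIT | VC []
  [6] addr=0xe5 blk=14 s=0: MISS | VC [6]
  [7] addr=0x68 blk=6 s=0: VC-HIT | VC [14]
  [8] addr=0xc6 blk=12 s=0: MISS | VC [14, 6]
  [9] addr=0x63 blk=6 s=0: VC-HIT | VC [14, 12]
  [10] addr=0x66 blk=6 s=0: L1-HIT | VC [14, 12]
  [11] addr=0x68 blk=6 s=0: L1-HIT | VC [14, 12]
  [12] addr=0x66 blk=6 s=0: L1-HIT | VC [14, 12]
  [13] addr=0xcd blk=12 s=0: VC-HIT | VC [14, 6]
  [14] addr=0xed blk=14 s=0: VC-HIT | VC [12, 6]

VC = [12, 6]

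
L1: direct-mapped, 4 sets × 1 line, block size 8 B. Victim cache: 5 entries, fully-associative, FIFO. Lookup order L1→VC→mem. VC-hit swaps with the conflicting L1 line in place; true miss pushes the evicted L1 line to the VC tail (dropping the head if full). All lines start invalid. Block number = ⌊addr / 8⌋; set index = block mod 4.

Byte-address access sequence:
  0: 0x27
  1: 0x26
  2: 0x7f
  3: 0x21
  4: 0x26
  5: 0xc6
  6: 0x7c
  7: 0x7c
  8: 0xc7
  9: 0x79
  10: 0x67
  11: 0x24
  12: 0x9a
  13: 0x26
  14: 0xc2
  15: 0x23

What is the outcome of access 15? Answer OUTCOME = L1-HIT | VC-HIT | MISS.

  [0] addr=0x27 blk=4 s=0: MISS | VC []
  [1] addr=0x26 blk=4 s=0: L1-HIT | VC []
  [2] addr=0x7f blk=15 s=3: MISS | VC []
  [3] addr=0x21 blk=4 s=0: L1-HIT | VC []
  [4] addr=0x26 blk=4 s=0: L1-HIT | VC []
  [5] addr=0xc6 blk=24 s=0: MISS | VC [4]
  [6] addr=0x7c blk=15 s=3: L1-HIT | VC [4]
  [7] addr=0x7c blk=15 s=3: L1-HIT | VC [4]
  [8] addr=0xc7 blk=24 s=0: L1-HIT | VC [4]
  [9] addr=0x79 blk=15 s=3: L1-HIT | VC [4]
  [10] addr=0x67 blk=12 s=0: MISS | VC [4, 24]
  [11] addr=0x24 blk=4 s=0: VC-HIT | VC [12, 24]
  [12] addr=0x9a blk=19 s=3: MISS | VC [12, 24, 15]
  [13] addr=0x26 blk=4 s=0: L1-HIT | VC [12, 24, 15]
  [14] addr=0xc2 blk=24 s=0: VC-HIT | VC [12, 4, 15]
  [15] addr=0x23 blk=4 s=0: VC-HIT | VC [12, 24, 15]

OUTCOME = VC-HIT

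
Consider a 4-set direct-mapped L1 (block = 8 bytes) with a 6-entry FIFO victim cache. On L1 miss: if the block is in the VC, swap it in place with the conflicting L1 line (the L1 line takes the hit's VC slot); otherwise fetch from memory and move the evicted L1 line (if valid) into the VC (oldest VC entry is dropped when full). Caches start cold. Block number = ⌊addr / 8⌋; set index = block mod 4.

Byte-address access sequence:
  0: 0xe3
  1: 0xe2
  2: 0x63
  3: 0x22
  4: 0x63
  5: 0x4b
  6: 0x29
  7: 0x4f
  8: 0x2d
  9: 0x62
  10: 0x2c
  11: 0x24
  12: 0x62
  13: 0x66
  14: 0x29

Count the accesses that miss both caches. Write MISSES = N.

MISSES = 5

#0 0xe3→b28/s0 MISS; vc=[]
#1 0xe2→b28/s0 L1-HIT; vc=[]
#2 0x63→b12/s0 MISS; vc=[28]
#3 0x22→b4/s0 MISS; vc=[28,12]
#4 0x63→b12/s0 VC-HIT; vc=[28,4]
#5 0x4b→b9/s1 MISS; vc=[28,4]
#6 0x29→b5/s1 MISS; vc=[28,4,9]
#7 0x4f→b9/s1 VC-HIT; vc=[28,4,5]
#8 0x2d→b5/s1 VC-HIT; vc=[28,4,9]
#9 0x62→b12/s0 L1-HIT; vc=[28,4,9]
#10 0x2c→b5/s1 L1-HIT; vc=[28,4,9]
#11 0x24→b4/s0 VC-HIT; vc=[28,12,9]
#12 0x62→b12/s0 VC-HIT; vc=[28,4,9]
#13 0x66→b12/s0 L1-HIT; vc=[28,4,9]
#14 0x29→b5/s1 L1-HIT; vc=[28,4,9]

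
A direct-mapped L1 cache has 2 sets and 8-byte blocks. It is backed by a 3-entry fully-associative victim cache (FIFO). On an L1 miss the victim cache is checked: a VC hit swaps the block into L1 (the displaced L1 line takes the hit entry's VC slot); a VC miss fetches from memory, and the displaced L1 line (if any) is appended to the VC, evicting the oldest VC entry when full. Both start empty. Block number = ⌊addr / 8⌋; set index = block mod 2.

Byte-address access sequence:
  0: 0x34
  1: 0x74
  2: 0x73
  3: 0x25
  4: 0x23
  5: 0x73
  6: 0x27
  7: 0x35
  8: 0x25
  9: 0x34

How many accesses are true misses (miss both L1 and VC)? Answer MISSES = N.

0: 0x34 (blk 6, set 0) → MISS  vc=[]
1: 0x74 (blk 14, set 0) → MISS  vc=[6]
2: 0x73 (blk 14, set 0) → L1-HIT  vc=[6]
3: 0x25 (blk 4, set 0) → MISS  vc=[6, 14]
4: 0x23 (blk 4, set 0) → L1-HIT  vc=[6, 14]
5: 0x73 (blk 14, set 0) → VC-HIT  vc=[6, 4]
6: 0x27 (blk 4, set 0) → VC-HIT  vc=[6, 14]
7: 0x35 (blk 6, set 0) → VC-HIT  vc=[4, 14]
8: 0x25 (blk 4, set 0) → VC-HIT  vc=[6, 14]
9: 0x34 (blk 6, set 0) → VC-HIT  vc=[4, 14]

MISSES = 3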